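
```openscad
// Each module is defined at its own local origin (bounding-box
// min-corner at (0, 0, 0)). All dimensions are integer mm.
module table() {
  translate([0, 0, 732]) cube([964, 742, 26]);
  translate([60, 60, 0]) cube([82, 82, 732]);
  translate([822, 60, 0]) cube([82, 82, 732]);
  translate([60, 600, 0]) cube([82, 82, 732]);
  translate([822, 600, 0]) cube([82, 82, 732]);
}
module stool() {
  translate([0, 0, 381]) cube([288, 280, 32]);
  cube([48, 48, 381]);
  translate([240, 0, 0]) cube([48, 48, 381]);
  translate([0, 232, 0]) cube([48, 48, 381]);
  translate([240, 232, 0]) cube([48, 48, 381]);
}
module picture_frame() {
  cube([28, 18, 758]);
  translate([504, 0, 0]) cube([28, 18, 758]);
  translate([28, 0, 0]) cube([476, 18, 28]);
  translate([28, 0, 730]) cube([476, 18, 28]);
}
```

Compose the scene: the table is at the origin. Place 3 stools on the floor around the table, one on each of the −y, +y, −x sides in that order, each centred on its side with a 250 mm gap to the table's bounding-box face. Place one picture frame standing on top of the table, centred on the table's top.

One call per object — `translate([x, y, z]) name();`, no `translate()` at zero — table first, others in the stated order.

table();
translate([338, -530, 0]) stool();
translate([338, 992, 0]) stool();
translate([-538, 231, 0]) stool();
translate([216, 362, 758]) picture_frame();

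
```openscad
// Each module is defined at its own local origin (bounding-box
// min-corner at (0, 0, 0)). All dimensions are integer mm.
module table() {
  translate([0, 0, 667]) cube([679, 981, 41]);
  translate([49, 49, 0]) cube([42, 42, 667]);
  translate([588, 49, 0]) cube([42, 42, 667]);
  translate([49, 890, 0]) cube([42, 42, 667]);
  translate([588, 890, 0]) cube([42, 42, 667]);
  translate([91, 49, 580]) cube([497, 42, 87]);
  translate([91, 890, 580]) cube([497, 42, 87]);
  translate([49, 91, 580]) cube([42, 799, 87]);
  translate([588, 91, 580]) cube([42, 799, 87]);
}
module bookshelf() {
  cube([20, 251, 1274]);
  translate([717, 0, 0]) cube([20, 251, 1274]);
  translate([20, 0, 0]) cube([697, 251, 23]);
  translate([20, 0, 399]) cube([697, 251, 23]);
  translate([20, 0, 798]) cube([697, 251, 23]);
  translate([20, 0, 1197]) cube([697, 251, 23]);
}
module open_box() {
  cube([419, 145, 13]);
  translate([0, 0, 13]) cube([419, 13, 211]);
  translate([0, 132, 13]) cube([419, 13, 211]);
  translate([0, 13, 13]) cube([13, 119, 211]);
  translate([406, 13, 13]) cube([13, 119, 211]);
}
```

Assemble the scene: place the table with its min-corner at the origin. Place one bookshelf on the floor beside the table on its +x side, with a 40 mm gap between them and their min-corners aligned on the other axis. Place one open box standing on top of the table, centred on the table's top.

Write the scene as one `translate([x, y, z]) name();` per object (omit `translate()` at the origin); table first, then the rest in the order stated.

table();
translate([719, 0, 0]) bookshelf();
translate([130, 418, 708]) open_box();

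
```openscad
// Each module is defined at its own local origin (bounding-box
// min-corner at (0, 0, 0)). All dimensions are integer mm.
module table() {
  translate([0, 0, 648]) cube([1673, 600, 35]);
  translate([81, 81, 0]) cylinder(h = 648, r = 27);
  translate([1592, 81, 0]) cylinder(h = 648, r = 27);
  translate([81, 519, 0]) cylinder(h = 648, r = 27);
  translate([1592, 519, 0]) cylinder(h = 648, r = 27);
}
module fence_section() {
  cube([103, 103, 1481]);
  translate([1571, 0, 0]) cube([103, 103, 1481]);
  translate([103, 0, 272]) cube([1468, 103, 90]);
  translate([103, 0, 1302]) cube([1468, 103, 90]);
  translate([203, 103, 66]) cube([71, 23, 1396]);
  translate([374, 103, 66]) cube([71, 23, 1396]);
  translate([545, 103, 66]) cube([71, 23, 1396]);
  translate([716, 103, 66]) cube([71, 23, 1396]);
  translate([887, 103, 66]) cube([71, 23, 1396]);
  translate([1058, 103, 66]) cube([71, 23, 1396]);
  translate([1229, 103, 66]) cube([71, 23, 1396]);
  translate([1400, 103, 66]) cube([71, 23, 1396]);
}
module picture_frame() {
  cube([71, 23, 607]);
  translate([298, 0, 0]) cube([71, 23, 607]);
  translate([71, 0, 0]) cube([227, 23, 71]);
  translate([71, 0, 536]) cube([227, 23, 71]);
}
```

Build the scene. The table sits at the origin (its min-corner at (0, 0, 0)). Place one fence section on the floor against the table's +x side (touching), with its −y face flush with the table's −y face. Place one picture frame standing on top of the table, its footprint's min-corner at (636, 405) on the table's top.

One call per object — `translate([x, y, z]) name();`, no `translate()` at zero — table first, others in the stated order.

table();
translate([1673, 0, 0]) fence_section();
translate([636, 405, 683]) picture_frame();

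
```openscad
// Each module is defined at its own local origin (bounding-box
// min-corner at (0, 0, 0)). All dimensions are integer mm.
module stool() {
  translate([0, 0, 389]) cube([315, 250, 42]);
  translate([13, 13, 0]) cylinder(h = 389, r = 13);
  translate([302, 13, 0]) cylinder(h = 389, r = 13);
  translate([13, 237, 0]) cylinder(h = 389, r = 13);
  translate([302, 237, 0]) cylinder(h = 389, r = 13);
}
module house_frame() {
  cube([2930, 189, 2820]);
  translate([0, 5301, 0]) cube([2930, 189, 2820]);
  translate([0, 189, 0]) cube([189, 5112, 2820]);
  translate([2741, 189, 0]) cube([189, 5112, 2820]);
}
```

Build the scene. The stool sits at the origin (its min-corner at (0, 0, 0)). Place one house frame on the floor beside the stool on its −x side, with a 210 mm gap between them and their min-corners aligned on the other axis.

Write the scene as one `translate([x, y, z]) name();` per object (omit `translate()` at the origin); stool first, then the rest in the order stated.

stool();
translate([-3140, 0, 0]) house_frame();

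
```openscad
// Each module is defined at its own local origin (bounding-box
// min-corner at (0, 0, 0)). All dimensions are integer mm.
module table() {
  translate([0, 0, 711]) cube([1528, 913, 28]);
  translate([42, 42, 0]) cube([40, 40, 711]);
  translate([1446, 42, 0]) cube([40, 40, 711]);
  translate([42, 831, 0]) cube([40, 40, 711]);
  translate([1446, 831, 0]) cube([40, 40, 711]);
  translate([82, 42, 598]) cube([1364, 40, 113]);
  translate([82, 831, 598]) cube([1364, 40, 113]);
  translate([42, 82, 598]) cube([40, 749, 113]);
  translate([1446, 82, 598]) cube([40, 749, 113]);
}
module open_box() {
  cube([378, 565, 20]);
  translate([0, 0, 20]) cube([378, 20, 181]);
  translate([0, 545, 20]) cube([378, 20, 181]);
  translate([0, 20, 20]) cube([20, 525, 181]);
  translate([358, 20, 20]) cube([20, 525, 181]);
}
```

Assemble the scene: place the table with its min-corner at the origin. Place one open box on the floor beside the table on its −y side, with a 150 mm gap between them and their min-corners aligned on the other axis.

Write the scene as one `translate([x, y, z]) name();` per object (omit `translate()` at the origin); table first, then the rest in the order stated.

table();
translate([0, -715, 0]) open_box();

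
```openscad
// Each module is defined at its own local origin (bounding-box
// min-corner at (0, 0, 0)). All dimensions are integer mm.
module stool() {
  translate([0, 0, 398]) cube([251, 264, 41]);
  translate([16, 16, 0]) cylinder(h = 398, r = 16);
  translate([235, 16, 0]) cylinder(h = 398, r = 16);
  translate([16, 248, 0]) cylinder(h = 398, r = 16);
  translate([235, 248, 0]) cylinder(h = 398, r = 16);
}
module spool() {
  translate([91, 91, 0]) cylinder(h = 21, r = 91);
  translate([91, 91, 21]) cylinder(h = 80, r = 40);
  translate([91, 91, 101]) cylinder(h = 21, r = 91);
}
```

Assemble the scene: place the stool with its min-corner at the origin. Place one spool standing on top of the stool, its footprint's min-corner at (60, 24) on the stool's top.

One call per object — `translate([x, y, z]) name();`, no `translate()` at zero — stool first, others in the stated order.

stool();
translate([60, 24, 439]) spool();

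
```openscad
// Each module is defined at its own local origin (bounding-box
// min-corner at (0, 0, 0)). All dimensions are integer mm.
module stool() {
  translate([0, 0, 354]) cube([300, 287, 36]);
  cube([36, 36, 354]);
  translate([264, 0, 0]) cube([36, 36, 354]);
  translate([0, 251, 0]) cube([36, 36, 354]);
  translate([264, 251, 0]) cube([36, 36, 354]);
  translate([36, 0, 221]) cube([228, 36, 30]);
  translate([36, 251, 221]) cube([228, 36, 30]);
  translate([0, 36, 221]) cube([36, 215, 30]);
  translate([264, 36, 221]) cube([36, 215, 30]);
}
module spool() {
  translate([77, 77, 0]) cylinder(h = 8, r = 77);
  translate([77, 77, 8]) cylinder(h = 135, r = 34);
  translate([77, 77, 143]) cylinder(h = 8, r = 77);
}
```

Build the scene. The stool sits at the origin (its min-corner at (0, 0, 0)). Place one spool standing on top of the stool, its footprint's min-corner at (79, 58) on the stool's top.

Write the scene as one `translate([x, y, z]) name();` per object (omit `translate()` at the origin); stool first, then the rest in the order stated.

stool();
translate([79, 58, 390]) spool();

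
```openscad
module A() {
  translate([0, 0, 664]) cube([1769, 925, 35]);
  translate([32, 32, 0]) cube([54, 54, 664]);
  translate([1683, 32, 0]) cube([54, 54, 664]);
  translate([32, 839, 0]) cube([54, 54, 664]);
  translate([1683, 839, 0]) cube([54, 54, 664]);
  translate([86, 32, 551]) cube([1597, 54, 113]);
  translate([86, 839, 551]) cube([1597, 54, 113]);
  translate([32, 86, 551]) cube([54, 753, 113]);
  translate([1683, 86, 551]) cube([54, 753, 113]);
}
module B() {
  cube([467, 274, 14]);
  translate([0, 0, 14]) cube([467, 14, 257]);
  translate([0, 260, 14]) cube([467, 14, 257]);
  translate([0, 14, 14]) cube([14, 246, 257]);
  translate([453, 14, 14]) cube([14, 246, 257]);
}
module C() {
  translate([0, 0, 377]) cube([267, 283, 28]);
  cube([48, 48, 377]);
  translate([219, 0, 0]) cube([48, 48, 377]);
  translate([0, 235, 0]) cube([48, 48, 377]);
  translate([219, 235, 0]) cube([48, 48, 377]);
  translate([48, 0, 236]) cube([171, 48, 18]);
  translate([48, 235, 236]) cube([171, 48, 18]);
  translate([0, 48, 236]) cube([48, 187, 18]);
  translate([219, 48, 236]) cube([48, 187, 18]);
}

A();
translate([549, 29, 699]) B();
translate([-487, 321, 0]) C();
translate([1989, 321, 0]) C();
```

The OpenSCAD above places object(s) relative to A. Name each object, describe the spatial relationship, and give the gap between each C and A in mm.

A is a table. B is an open box. C is a stool. The open box is on top of the table. Two stools sit around the table at the −x, +x sides. The gap between each stool and the table is 220 mm.

Each stool's nearest face is 220 mm from the table's bounding box.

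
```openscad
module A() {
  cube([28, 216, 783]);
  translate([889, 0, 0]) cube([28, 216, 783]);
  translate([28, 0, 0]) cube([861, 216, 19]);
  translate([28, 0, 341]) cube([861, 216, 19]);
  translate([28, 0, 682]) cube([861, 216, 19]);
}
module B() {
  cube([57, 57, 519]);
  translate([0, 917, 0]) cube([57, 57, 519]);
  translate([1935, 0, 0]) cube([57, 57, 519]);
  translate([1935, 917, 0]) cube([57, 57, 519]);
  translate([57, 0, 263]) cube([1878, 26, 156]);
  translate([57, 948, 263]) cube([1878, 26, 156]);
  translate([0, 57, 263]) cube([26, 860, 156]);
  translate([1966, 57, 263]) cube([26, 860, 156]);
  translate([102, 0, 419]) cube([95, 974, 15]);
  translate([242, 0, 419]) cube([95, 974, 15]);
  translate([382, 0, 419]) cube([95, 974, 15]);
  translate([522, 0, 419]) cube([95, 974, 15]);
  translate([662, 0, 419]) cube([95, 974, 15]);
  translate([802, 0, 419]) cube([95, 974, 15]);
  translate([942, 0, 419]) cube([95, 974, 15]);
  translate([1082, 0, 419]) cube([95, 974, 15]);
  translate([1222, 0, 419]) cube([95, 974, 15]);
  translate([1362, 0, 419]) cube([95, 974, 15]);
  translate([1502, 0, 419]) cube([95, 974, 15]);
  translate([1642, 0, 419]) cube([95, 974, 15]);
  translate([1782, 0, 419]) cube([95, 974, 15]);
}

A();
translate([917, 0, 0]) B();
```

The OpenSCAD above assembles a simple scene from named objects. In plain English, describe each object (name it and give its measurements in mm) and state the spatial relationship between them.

A is an open bookshelf. Two side panels, each 28 mm thick, 216 mm deep and 783 mm tall, stand 917 mm apart (outside-to-outside). Between them sit 3 shelves, each 19 mm thick and 216 mm deep, spanning the full gap between the sides. The bottom shelf rests on the floor (its underside at z = 0) and the clear gap between one shelf's top and the next shelf's underside is 322 mm.

B is a bed frame 1992 mm long (x) by 974 mm wide (y). Four 57×57 mm corner posts, 519 mm tall, at the corners of the footprint. Four rails of 26 mm thickness and 156 mm height run between adjacent posts with their undersides at z = 263 mm, their outer faces flush with the outside of the frame (the two x-running rails run between the posts' inner faces; the two y-running rails run between the posts' inner faces). 13 slats, each 95 mm wide (x) and 15 mm thick, lie across the top of the two x-running rails, running the full 974 mm width of the frame in y; the slats are evenly spaced along x between the inner faces of the end posts with equal gaps (rounded down to the nearest mm) at the −x end and between each pair — any rounding remainder accumulates at the +x end.

The bed frame is against the bookshelf's +x side, with their −y faces flush.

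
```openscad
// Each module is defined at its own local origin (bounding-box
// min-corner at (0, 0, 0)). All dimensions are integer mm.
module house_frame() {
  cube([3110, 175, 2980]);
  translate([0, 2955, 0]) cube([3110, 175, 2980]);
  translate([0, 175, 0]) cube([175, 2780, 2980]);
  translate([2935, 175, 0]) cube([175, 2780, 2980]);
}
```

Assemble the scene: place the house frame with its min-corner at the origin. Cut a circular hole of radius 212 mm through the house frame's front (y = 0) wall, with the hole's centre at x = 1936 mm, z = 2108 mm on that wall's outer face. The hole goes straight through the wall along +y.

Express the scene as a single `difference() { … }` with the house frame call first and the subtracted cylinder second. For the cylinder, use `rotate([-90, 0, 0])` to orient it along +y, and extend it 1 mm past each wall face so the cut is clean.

difference() {
  house_frame();
  translate([1936, -1, 2108]) rotate([-90, 0, 0]) cylinder(h = 177, r = 212);
}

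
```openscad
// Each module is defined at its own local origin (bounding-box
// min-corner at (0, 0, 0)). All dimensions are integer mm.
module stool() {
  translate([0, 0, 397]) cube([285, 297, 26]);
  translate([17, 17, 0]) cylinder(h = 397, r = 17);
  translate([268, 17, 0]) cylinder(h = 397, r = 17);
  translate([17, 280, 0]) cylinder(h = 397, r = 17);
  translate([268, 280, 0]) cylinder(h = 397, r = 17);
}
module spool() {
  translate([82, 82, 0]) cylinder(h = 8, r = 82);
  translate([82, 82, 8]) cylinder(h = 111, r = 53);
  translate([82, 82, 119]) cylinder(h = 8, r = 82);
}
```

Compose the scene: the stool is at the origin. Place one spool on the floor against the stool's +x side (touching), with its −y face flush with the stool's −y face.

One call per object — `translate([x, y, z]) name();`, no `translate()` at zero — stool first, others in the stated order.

stool();
translate([285, 0, 0]) spool();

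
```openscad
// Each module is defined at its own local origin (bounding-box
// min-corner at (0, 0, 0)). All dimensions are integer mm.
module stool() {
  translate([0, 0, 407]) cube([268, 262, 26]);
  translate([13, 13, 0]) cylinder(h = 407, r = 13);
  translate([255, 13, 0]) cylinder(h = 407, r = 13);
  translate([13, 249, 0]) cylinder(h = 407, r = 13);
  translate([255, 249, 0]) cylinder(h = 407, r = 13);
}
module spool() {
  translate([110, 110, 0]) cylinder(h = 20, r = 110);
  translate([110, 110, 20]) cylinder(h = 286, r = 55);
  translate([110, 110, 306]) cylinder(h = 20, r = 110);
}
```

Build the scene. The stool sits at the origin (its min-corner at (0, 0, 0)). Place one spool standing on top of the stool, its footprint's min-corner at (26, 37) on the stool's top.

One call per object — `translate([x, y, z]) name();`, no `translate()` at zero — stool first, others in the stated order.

stool();
translate([26, 37, 433]) spool();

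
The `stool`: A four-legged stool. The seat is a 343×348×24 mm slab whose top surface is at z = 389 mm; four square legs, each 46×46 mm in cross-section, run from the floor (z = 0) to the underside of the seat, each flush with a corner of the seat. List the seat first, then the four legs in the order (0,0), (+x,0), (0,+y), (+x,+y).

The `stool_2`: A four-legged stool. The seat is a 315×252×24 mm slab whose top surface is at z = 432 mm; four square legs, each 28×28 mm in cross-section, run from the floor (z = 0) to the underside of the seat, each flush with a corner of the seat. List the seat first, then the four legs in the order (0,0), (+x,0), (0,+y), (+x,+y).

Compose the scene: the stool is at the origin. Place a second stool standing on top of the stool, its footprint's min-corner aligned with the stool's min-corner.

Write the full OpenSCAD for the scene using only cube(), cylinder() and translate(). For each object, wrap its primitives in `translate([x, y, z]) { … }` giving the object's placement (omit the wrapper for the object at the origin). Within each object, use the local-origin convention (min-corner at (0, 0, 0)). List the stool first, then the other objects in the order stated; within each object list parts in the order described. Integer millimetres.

translate([0, 0, 365]) cube([343, 348, 24]);
cube([46, 46, 365]);
translate([297, 0, 0]) cube([46, 46, 365]);
translate([0, 302, 0]) cube([46, 46, 365]);
translate([297, 302, 0]) cube([46, 46, 365]);
translate([0, 0, 389]) {
  translate([0, 0, 408]) cube([315, 252, 24]);
  cube([28, 28, 408]);
  translate([287, 0, 0]) cube([28, 28, 408]);
  translate([0, 224, 0]) cube([28, 28, 408]);
  translate([287, 224, 0]) cube([28, 28, 408]);
}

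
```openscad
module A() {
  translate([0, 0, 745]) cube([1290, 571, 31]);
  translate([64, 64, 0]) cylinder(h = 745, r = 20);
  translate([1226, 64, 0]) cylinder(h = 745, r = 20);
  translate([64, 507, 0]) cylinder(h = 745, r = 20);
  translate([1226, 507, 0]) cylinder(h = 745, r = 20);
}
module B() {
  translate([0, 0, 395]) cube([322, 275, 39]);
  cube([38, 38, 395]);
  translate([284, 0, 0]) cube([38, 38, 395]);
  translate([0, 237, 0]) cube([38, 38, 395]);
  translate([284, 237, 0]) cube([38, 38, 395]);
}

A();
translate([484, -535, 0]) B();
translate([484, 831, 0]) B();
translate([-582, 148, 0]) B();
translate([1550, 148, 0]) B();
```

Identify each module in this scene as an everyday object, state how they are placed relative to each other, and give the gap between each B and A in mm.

A is a table. B is a stool. Four stools sit around the table at the −y, +y, −x, +x sides. The gap between each stool and the table is 260 mm.

Each stool's nearest face is 260 mm from the table's bounding box.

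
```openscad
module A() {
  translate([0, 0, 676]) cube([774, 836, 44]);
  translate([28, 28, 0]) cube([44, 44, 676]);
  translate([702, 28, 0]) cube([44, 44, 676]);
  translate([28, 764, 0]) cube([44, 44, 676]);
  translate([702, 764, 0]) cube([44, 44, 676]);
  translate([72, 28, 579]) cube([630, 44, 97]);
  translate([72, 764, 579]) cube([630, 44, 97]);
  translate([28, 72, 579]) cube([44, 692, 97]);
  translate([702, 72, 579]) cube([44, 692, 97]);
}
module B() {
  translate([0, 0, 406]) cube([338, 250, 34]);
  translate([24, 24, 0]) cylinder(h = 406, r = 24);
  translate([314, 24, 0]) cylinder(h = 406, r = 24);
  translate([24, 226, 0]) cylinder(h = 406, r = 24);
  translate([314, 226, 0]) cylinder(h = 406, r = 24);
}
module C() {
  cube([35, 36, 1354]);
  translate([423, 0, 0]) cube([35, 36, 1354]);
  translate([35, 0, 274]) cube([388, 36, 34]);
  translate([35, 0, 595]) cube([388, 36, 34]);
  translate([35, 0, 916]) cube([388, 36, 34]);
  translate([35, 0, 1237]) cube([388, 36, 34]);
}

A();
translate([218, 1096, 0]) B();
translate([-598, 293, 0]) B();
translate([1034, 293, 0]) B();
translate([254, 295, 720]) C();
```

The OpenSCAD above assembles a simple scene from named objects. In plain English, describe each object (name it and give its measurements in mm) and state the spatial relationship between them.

A is a rectangular dining table. The top is 774×836×44 mm with its upper surface at z = 720 mm. It stands on four 44×44 mm square legs, each inset 28 mm from the nearest pair of top edges, running from the floor to the underside of the top. Four apron rails, 44 mm thick and 97 mm tall, run between adjacent legs with their top edges flush with the underside of the top and their outer faces flush with the legs' outer faces.

B is a four-legged stool. The seat is 338×250 mm, 34 mm thick, top at z = 440 mm. It stands on four round legs, each 48 mm in diameter, from z = 0 to the seat underside, each leg's axis is inset half a diameter from the nearest pair of seat edges (so the leg's bounding box is flush with the corner).

C is a wooden ladder with two side rails of 35×36 mm section and 1354 mm height, set 458 mm apart overall. Between them run 4 rectangular rungs (36 mm deep, 34 mm thick), front faces flush with the rails' −y face. The bottom of the first rung is 274 mm above the floor and each subsequent rung is 321 mm higher than the one below.

Three stools sit around the table at the +y, −x, +x sides. The ladder is on top of the table.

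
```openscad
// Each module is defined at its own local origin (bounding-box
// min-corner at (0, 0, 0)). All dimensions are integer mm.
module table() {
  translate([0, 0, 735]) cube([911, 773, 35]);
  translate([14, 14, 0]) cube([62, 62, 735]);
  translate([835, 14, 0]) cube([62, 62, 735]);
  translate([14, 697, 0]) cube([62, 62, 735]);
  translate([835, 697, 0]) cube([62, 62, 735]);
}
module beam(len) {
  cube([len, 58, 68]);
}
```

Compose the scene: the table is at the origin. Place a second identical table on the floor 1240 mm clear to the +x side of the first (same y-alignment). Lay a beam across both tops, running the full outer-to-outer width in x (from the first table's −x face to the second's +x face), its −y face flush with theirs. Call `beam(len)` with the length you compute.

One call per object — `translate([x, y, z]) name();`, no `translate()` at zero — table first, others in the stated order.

table();
translate([2151, 0, 0]) table();
translate([0, 0, 770]) beam(3062);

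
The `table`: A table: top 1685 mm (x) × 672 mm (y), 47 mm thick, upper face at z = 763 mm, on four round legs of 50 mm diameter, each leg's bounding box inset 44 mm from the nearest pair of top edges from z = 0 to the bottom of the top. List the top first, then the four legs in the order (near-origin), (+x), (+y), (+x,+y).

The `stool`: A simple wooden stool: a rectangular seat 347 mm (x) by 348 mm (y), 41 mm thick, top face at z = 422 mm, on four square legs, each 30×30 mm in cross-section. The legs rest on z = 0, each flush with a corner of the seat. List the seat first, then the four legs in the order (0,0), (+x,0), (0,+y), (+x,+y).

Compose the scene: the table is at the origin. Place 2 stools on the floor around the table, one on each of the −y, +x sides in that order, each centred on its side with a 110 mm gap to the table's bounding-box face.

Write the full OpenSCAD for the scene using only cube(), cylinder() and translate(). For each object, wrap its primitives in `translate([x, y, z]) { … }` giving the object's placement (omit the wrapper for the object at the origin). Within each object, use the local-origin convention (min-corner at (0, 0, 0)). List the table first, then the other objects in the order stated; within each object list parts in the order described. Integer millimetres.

translate([0, 0, 716]) cube([1685, 672, 47]);
translate([69, 69, 0]) cylinder(h = 716, r = 25);
translate([1616, 69, 0]) cylinder(h = 716, r = 25);
translate([69, 603, 0]) cylinder(h = 716, r = 25);
translate([1616, 603, 0]) cylinder(h = 716, r = 25);
translate([669, -458, 0]) {
  translate([0, 0, 381]) cube([347, 348, 41]);
  cube([30, 30, 381]);
  translate([317, 0, 0]) cube([30, 30, 381]);
  translate([0, 318, 0]) cube([30, 30, 381]);
  translate([317, 318, 0]) cube([30, 30, 381]);
}
translate([1795, 162, 0]) {
  translate([0, 0, 381]) cube([347, 348, 41]);
  cube([30, 30, 381]);
  translate([317, 0, 0]) cube([30, 30, 381]);
  translate([0, 318, 0]) cube([30, 30, 381]);
  translate([317, 318, 0]) cube([30, 30, 381]);
}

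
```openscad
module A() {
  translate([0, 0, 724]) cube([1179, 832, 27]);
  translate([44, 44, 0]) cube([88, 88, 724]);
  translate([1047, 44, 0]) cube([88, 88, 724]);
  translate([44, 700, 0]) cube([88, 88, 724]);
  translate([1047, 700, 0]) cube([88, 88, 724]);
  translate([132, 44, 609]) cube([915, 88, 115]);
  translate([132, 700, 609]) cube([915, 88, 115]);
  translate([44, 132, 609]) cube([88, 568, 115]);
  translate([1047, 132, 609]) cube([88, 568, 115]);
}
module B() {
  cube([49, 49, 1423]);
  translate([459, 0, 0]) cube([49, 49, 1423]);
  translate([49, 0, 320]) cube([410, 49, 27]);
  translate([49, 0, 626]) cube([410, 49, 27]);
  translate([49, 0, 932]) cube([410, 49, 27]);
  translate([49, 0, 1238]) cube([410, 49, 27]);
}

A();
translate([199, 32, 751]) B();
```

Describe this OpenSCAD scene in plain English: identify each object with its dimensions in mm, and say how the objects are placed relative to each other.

A is a rectangular dining table. The top is 1179×832×27 mm with its upper surface at z = 751 mm. It stands on four 88×88 mm square legs, each inset 44 mm from the nearest pair of top edges, running from the floor to the underside of the top. Four apron rails, 88 mm thick and 115 mm tall, run between adjacent legs with their top edges flush with the underside of the top and their outer faces flush with the legs' outer faces.

B is a wooden ladder with two side rails of 49×49 mm section and 1423 mm height, set 508 mm apart overall. Between them run 4 rectangular rungs (49 mm deep, 27 mm thick), front faces flush with the rails' −y face. The bottom of the first rung is 320 mm above the floor and each subsequent rung is 306 mm higher than the one below.

The ladder is on top of the table.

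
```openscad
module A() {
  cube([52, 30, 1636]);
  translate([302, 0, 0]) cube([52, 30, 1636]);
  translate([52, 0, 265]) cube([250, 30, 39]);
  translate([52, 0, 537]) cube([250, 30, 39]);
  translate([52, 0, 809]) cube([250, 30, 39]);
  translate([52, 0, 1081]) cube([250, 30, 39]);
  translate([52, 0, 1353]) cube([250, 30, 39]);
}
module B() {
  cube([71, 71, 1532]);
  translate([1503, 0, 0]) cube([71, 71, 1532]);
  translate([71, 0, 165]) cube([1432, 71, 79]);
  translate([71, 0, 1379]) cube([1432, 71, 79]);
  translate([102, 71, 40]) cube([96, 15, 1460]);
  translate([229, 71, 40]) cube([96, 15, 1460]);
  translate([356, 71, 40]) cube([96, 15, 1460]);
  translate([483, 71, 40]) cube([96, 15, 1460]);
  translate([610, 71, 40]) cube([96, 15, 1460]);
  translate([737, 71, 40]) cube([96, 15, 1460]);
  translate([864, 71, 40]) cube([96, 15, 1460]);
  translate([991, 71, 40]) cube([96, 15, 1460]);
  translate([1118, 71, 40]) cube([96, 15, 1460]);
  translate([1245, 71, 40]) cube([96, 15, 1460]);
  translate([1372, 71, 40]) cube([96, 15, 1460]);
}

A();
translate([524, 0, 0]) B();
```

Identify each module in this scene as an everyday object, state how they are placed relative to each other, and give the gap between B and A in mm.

The fence section's nearest face is 170 mm from the ladder's +x face.

A is a ladder. B is a fence section. The fence section is on the floor beside the ladder on its +x side. The gap between the fence section and the ladder is 170 mm.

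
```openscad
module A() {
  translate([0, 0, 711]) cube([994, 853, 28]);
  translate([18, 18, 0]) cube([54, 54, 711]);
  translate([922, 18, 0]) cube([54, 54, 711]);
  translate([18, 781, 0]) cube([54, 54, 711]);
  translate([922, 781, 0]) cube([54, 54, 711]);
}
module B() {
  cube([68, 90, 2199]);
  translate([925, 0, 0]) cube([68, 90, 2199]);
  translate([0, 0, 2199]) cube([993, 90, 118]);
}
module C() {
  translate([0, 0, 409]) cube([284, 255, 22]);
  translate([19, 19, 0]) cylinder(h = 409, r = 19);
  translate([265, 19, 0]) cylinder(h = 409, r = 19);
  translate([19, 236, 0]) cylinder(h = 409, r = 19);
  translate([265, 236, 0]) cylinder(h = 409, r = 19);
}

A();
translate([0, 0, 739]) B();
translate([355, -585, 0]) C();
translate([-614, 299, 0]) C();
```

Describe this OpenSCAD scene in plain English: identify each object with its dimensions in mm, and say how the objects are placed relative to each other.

A is a rectangular dining table. The top is 994×853×28 mm with its upper surface at z = 739 mm. It stands on four 54×54 mm square legs, each inset 18 mm from the nearest pair of top edges, running from the floor to the underside of the top.

B is a rectangular door frame: two vertical jambs of 68×90 mm section, 2199 mm tall, with a clear opening 857 mm wide between their inner faces. A header 118 mm tall and 90 mm deep lies on top of the jambs and spans the full outside width.

C is a four-legged stool. The seat is 284×255 mm, 22 mm thick, top at z = 431 mm. It stands on four round legs, each 38 mm in diameter, from z = 0 to the seat underside, each leg's axis is inset half a diameter from the nearest pair of seat edges (so the leg's bounding box is flush with the corner).

The door frame is on top of the table. Two stools sit around the table at the −y, −x sides.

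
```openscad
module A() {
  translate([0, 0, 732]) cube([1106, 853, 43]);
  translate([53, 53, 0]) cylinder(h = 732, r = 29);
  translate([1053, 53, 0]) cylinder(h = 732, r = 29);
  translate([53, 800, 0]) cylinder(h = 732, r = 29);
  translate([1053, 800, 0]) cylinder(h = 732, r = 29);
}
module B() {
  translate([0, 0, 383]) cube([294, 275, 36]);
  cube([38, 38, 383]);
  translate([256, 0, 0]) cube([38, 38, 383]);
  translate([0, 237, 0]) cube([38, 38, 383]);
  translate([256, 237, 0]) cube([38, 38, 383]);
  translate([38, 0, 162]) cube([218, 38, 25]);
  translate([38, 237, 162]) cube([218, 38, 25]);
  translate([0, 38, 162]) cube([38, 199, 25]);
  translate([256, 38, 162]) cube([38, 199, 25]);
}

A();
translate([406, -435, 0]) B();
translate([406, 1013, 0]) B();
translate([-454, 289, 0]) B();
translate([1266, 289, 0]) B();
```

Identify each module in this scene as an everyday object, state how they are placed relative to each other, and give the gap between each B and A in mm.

Each stool's nearest face is 160 mm from the table's bounding box.

A is a table. B is a stool. Four stools sit around the table at the −y, +y, −x, +x sides. The gap between each stool and the table is 160 mm.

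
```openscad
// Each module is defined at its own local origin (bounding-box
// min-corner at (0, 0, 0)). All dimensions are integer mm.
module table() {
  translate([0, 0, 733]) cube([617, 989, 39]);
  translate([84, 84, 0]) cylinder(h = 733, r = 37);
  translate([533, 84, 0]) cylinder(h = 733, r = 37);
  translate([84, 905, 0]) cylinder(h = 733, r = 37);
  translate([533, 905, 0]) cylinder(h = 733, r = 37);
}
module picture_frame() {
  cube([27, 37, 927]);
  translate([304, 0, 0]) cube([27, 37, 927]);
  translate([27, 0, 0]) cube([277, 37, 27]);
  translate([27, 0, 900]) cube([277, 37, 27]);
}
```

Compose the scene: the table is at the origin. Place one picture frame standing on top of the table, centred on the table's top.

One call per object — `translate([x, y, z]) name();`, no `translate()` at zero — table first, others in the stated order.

table();
translate([143, 476, 772]) picture_frame();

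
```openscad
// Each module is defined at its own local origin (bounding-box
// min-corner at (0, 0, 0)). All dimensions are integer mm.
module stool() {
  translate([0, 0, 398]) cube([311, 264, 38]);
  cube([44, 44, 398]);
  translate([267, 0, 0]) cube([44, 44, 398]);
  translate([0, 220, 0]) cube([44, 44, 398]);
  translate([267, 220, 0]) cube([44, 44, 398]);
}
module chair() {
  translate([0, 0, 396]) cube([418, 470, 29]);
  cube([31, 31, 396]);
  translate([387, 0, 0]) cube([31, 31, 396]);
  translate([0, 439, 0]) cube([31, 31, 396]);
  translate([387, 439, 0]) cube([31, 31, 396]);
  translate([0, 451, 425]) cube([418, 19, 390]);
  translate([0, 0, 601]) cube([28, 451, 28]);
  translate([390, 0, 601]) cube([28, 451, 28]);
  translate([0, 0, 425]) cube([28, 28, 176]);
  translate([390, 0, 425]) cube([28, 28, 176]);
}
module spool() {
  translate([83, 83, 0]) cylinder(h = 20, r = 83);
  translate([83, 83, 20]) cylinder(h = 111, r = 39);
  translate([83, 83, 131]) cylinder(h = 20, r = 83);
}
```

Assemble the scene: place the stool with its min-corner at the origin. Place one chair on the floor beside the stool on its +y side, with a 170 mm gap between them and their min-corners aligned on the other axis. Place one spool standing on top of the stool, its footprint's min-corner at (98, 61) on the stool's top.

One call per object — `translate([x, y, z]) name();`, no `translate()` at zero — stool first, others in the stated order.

stool();
translate([0, 434, 0]) chair();
translate([98, 61, 436]) spool();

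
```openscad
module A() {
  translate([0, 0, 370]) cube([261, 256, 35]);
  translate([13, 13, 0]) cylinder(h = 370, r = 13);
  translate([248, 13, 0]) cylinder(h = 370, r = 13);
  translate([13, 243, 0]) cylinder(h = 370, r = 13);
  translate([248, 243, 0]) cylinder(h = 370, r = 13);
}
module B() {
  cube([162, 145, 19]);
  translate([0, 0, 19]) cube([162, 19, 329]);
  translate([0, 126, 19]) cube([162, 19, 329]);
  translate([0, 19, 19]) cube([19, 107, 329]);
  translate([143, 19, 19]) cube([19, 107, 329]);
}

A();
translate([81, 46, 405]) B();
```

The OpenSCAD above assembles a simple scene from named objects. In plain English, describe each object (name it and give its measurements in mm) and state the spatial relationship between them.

A is a four-legged stool. The seat is 261×256 mm, 35 mm thick, top at z = 405 mm. It stands on four round legs, each 26 mm in diameter, from z = 0 to the seat underside, each leg's axis is inset half a diameter from the nearest pair of seat edges (so the leg's bounding box is flush with the corner).

B is an open-topped rectangular box: outside dimensions 162×145×348 mm, with a uniform wall and base thickness of 19 mm. The base is a full 162×145 slab on the floor; four walls sit on top of the base. The front and back walls (the −y and +y sides) span the full width; the two side walls fit between them.

The open box is on top of the stool.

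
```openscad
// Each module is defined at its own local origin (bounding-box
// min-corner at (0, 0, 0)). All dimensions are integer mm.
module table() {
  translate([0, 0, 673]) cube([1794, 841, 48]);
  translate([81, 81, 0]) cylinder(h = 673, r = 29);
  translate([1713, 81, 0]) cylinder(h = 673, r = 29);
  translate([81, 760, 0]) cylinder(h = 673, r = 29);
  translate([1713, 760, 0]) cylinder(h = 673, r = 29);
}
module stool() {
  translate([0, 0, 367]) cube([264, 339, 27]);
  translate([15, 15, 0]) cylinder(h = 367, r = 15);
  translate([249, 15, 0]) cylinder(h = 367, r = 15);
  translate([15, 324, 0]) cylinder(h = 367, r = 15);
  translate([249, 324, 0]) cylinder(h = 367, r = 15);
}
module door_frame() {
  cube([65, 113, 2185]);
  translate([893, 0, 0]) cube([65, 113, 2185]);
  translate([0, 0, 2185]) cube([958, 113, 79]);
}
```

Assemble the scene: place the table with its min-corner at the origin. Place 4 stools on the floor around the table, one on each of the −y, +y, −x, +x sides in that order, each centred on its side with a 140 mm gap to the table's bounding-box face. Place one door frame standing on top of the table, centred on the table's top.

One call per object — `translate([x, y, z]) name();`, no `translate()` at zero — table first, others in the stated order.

table();
translate([765, -479, 0]) stool();
translate([765, 981, 0]) stool();
translate([-404, 251, 0]) stool();
translate([1934, 251, 0]) stool();
translate([418, 364, 721]) door_frame();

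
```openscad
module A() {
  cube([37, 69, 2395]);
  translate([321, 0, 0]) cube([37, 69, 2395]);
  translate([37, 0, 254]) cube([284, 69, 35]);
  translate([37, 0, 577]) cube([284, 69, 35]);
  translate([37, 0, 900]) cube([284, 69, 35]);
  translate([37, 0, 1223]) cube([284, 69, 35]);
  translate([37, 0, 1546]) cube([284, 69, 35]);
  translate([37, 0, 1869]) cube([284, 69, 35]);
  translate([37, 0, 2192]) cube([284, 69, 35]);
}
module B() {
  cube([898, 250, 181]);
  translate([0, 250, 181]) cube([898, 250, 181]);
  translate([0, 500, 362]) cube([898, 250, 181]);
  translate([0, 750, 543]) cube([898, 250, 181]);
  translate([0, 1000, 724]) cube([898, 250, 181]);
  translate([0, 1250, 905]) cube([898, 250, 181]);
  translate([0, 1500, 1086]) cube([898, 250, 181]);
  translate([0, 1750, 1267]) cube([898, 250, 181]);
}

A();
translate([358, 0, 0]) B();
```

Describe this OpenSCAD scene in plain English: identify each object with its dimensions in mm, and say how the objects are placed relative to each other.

A is a wooden ladder with two side rails of 37×69 mm section and 2395 mm height, set 358 mm apart overall. Between them run 7 rectangular rungs (69 mm deep, 35 mm thick), front faces flush with the rails' −y face. The bottom of the first rung is 254 mm above the floor and each subsequent rung is 323 mm higher than the one below.

B is a run of 8 identical solid stair steps. Each tread is 898×250 mm and each step block is 181 mm high. Step 1 rests on the floor; step k is offset from step 1 by (k−1)×250 mm in y and (k−1)×181 mm in z.

The staircase is against the ladder's +x side, with their −y faces flush.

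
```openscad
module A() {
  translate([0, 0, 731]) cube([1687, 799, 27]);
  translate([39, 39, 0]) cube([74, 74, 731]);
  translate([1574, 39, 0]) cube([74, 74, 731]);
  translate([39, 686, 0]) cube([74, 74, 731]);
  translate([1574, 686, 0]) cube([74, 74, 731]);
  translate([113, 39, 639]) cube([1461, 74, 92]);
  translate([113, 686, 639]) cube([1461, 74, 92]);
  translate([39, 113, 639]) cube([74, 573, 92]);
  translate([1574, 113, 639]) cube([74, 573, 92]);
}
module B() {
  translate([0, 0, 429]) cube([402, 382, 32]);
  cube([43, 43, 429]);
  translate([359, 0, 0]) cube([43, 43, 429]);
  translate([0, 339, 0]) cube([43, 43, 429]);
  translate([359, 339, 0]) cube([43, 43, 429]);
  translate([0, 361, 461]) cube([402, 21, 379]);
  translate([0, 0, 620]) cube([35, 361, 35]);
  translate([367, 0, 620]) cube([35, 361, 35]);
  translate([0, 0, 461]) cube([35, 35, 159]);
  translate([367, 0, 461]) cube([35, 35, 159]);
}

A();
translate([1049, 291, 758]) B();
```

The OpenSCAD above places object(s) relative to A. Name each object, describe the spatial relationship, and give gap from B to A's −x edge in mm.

The chair's min-x is at 1049; the table's min-x is 0; gap = 1049 mm.

A is a table. B is a chair. The chair is on top of the table. The gap from the chair to the table's −x edge is 1049 mm.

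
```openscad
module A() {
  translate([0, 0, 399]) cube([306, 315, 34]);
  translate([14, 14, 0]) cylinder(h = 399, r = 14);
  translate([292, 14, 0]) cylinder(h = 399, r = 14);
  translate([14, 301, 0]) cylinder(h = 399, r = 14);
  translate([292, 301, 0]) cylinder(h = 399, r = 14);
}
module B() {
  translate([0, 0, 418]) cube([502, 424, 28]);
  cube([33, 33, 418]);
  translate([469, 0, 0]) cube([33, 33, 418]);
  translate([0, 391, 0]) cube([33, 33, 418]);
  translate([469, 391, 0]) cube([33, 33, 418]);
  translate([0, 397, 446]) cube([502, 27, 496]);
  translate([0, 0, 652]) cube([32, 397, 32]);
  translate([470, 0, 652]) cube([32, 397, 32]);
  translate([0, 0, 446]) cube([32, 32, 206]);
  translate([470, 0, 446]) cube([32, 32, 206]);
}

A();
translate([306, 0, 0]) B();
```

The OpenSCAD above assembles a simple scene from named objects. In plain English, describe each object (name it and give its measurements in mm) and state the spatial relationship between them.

A is a four-legged stool. The seat is a 306×315×34 mm slab whose top surface is at z = 433 mm; four round legs, each 28 mm in diameter, run from the floor (z = 0) to the underside of the seat, each leg's axis is inset half a diameter from the nearest pair of seat edges (so the leg's bounding box is flush with the corner).

B is a chair: 502×424 mm seat, 28 mm thick, top at z = 446 mm, on four 33 mm square corner legs flush with the seat edges. A 27 mm thick backrest slab spans the full seat width, extending 496 mm above the seat top, its back face flush with the seat's +y edge. Two armrests of 32×32 mm section run along each side from the seat's front edge to the front of the backrest, top faces 238 mm above the seat top and outer faces flush with the seat's x-edges; a 32×32 mm post under the front of each armrest stands on the seat at the front corner.

The chair is against the stool's +x side, with their −y faces flush.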